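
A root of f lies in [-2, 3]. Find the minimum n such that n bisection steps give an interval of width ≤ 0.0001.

Width after n steps is 5/2^n. Need 2^n ≥ 5/0.0001 = 50000.
2^15 = 32768 < 50000 ≤ 2^16 = 65536, so n = 16.

16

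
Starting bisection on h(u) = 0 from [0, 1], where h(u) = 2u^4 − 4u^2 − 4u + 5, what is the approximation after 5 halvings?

m = 0.5, h(m) = 2.125 (+); new bracket [0.5, 1]
m = 0.75, h(m) = 0.382812 (+); new bracket [0.75, 1]
m = 0.875, h(m) = -0.390137 (−); new bracket [0.75, 0.875]
m = 0.8125, h(m) = -0.019 (−); new bracket [0.75, 0.8125]
m = 0.78125, h(m) = 0.1787 (+); new bracket [0.78125, 0.8125]

0.78125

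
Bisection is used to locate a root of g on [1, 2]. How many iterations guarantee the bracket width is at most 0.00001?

Width after n steps is 1/2^n. Need 2^n ≥ 1/0.00001 = 100000.
2^16 = 65536 < 100000 ≤ 2^17 = 131072, so n = 17.

17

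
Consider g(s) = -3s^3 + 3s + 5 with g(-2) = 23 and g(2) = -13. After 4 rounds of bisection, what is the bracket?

g(0) = 5 > 0, so the root lies in [0, 2]
g(1) = 5 > 0, so the root lies in [1, 2]
g(1.5) = -0.625 < 0, so the root lies in [1, 1.5]
g(1.25) = 2.8906 > 0, so the root lies in [1.25, 1.5]

[1.25, 1.5]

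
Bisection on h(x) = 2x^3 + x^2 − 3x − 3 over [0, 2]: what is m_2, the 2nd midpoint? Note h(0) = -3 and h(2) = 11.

1.5

m = 1, h(m) = -3 (−); new bracket [1, 2]
m = 1.5, h(m) = 1.5 (+); new bracket [1, 1.5]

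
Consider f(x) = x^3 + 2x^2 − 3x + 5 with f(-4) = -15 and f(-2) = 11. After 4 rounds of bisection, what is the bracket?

[-3.375, -3.25]

f(-3) = 5 > 0, so the root lies in [-4, -3]
f(-3.5) = -2.875 < 0, so the root lies in [-3.5, -3]
f(-3.25) = 1.546875 > 0, so the root lies in [-3.5, -3.25]
f(-3.375) = -0.5371 < 0, so the root lies in [-3.375, -3.25]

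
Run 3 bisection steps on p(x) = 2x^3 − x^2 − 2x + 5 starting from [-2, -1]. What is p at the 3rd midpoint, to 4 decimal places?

0.6602

midpoint -1.5: p = -1 < 0 → [-1.5, -1]
midpoint -1.25: p = 2.03125 > 0 → [-1.5, -1.25]
midpoint -1.375: p = 0.660156 > 0 → [-1.5, -1.375]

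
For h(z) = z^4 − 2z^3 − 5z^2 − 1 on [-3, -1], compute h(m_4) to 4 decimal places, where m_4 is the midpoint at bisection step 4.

1.3518

z = -2 gives h = 11, positive; keep [-2, -1]
z = -1.5 gives h = -0.4375, negative; keep [-2, -1.5]
z = -1.75 gives h = 3.785156, positive; keep [-1.75, -1.5]
z = -1.625 gives h = 1.3518, positive; keep [-1.625, -1.5]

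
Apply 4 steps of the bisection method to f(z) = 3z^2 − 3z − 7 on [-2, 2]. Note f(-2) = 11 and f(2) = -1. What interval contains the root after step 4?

midpoint 0: f = -7 < 0 → [-2, 0]
midpoint -1: f = -1 < 0 → [-2, -1]
midpoint -1.5: f = 4.25 > 0 → [-1.5, -1]
midpoint -1.25: f = 1.4375 > 0 → [-1.25, -1]

[-1.25, -1]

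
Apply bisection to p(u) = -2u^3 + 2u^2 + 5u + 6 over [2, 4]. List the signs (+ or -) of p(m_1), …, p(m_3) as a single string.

u = 3 gives p = -15, negative; keep [2, 3]
u = 2.5 gives p = -0.25, negative; keep [2, 2.5]
u = 2.25 gives p = 4.59375, positive; keep [2.25, 2.5]

--+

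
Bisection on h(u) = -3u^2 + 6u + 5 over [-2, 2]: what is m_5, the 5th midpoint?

-0.625

midpoint 0: h = 5 > 0 → [-2, 0]
midpoint -1: h = -4 < 0 → [-1, 0]
midpoint -0.5: h = 1.25 > 0 → [-1, -0.5]
midpoint -0.75: h = -1.1875 < 0 → [-0.75, -0.5]
midpoint -0.625: h = 0.0781 > 0 → [-0.75, -0.625]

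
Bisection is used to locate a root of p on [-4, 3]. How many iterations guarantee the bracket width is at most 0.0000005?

24

Width after n steps is 7/2^n. Need 2^n ≥ 7/0.0000005 = 14000000.
2^23 = 8388608 < 14000000 ≤ 2^24 = 16777216, so n = 24.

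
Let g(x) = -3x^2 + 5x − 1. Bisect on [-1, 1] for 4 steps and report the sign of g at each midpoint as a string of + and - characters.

m = 0, g(m) = -1 (−); new bracket [0, 1]
m = 0.5, g(m) = 0.75 (+); new bracket [0, 0.5]
m = 0.25, g(m) = 0.0625 (+); new bracket [0, 0.25]
m = 0.125, g(m) = -0.4219 (−); new bracket [0.125, 0.25]

-++-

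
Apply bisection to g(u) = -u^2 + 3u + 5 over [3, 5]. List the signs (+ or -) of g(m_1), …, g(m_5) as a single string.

+--++

midpoint 4: g = 1 > 0 → [4, 5]
midpoint 4.5: g = -1.75 < 0 → [4, 4.5]
midpoint 4.25: g = -0.3125 < 0 → [4, 4.25]
midpoint 4.125: g = 0.3594 > 0 → [4.125, 4.25]
midpoint 4.1875: g = 0.0273 > 0 → [4.1875, 4.25]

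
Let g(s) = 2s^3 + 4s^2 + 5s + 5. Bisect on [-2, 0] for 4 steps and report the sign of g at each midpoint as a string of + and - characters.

midpoint -1: g = 2 > 0 → [-2, -1]
midpoint -1.5: g = -0.25 < 0 → [-1.5, -1]
midpoint -1.25: g = 1.09375 > 0 → [-1.5, -1.25]
midpoint -1.375: g = 0.4883 > 0 → [-1.5, -1.375]

+-++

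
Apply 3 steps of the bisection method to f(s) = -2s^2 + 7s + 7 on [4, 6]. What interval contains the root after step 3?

[4.25, 4.5]

f(5) = -8 < 0, so the root lies in [4, 5]
f(4.5) = -2 < 0, so the root lies in [4, 4.5]
f(4.25) = 0.625 > 0, so the root lies in [4.25, 4.5]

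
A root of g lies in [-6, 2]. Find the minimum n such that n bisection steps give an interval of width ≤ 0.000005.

Width after n steps is 8/2^n. Need 2^n ≥ 8/0.000005 = 1600000.
2^20 = 1048576 < 1600000 ≤ 2^21 = 2097152, so n = 21.

21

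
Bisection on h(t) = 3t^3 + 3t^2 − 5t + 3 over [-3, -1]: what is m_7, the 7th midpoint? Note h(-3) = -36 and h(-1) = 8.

t = -2 gives h = 1, positive; keep [-3, -2]
t = -2.5 gives h = -12.625, negative; keep [-2.5, -2]
t = -2.25 gives h = -4.734375, negative; keep [-2.25, -2]
t = -2.125 gives h = -1.6152, negative; keep [-2.125, -2]
t = -2.0625 gives h = -0.2468, negative; keep [-2.0625, -2]
t = -2.03125 gives h = 0.3915, positive; keep [-2.0625, -2.03125]
t = -2.046875 gives h = 0.0761, positive; keep [-2.0625, -2.046875]

-2.046875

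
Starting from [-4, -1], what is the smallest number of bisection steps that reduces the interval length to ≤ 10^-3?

12

Width after n steps is 3/2^n. Need 2^n ≥ 3/10^-3 = 3000.
2^11 = 2048 < 3000 ≤ 2^12 = 4096, so n = 12.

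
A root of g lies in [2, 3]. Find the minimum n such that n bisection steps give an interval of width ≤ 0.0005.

11

Width after n steps is 1/2^n. Need 2^n ≥ 1/0.0005 = 2000.
2^10 = 1024 < 2000 ≤ 2^11 = 2048, so n = 11.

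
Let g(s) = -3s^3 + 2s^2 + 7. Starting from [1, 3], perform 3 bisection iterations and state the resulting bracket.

s = 2 gives g = -9, negative; keep [1, 2]
s = 1.5 gives g = 1.375, positive; keep [1.5, 2]
s = 1.75 gives g = -2.953125, negative; keep [1.5, 1.75]

[1.5, 1.75]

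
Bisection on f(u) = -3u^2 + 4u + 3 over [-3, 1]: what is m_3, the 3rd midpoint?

midpoint -1: f = -4 < 0 → [-1, 1]
midpoint 0: f = 3 > 0 → [-1, 0]
midpoint -0.5: f = 0.25 > 0 → [-1, -0.5]

-0.5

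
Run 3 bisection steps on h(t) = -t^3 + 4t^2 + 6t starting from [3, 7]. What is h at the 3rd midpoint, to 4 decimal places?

-12.3750

midpoint 5: h = 5 > 0 → [5, 7]
midpoint 6: h = -36 < 0 → [5, 6]
midpoint 5.5: h = -12.375 < 0 → [5, 5.5]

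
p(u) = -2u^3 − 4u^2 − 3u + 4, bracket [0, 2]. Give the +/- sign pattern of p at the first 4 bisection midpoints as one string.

-+-+

u = 1 gives p = -5, negative; keep [0, 1]
u = 0.5 gives p = 1.25, positive; keep [0.5, 1]
u = 0.75 gives p = -1.34375, negative; keep [0.5, 0.75]
u = 0.625 gives p = 0.0742, positive; keep [0.625, 0.75]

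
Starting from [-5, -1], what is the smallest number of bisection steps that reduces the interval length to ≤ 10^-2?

Width after n steps is 4/2^n. Need 2^n ≥ 4/10^-2 = 400.
2^8 = 256 < 400 ≤ 2^9 = 512, so n = 9.

9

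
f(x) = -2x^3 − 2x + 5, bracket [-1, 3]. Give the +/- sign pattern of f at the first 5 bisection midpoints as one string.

f(1) = 1 > 0, so the root lies in [1, 3]
f(2) = -15 < 0, so the root lies in [1, 2]
f(1.5) = -4.75 < 0, so the root lies in [1, 1.5]
f(1.25) = -1.4062 < 0, so the root lies in [1, 1.25]
f(1.125) = -0.0977 < 0, so the root lies in [1, 1.125]

+----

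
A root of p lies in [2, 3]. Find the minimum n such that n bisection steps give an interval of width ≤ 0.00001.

17

Width after n steps is 1/2^n. Need 2^n ≥ 1/0.00001 = 100000.
2^16 = 65536 < 100000 ≤ 2^17 = 131072, so n = 17.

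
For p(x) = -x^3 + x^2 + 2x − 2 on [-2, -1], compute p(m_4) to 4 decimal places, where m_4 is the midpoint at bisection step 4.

0.1619

midpoint -1.5: p = 0.625 > 0 → [-1.5, -1]
midpoint -1.25: p = -0.984375 < 0 → [-1.5, -1.25]
midpoint -1.375: p = -0.259766 < 0 → [-1.5, -1.375]
midpoint -1.4375: p = 0.1619 > 0 → [-1.4375, -1.375]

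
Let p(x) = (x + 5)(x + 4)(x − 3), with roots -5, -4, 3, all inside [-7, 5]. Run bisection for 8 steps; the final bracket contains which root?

3

p(-1) = -48 < 0, so the root lies in [-1, 5]
p(2) = -42 < 0, so the root lies in [2, 5]
p(3.5) = 31.875 > 0, so the root lies in [2, 3.5]
p(2.75) = -13.0781 < 0, so the root lies in [2.75, 3.5]
p(3.125) = 7.2363 > 0, so the root lies in [2.75, 3.125]
p(2.9375) = -3.4417 < 0, so the root lies in [2.9375, 3.125]
p(3.03125) = 1.7647 > 0, so the root lies in [2.9375, 3.03125]
p(2.984375) = -0.8713 < 0, so the root lies in [2.984375, 3.03125]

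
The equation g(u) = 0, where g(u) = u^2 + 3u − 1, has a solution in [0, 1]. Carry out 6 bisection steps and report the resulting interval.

[0.296875, 0.3125]

g(0.5) = 0.75 > 0, so the root lies in [0, 0.5]
g(0.25) = -0.1875 < 0, so the root lies in [0.25, 0.5]
g(0.375) = 0.265625 > 0, so the root lies in [0.25, 0.375]
g(0.3125) = 0.0352 > 0, so the root lies in [0.25, 0.3125]
g(0.28125) = -0.0771 < 0, so the root lies in [0.28125, 0.3125]
g(0.296875) = -0.0212 < 0, so the root lies in [0.296875, 0.3125]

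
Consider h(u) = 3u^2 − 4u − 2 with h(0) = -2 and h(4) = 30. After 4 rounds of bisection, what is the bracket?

[1.5, 1.75]

m = 2, h(m) = 2 (+); new bracket [0, 2]
m = 1, h(m) = -3 (−); new bracket [1, 2]
m = 1.5, h(m) = -1.25 (−); new bracket [1.5, 2]
m = 1.75, h(m) = 0.1875 (+); new bracket [1.5, 1.75]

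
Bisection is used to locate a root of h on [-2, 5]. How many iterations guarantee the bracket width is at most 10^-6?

23

Width after n steps is 7/2^n. Need 2^n ≥ 7/10^-6 = 7000000.
2^22 = 4194304 < 7000000 ≤ 2^23 = 8388608, so n = 23.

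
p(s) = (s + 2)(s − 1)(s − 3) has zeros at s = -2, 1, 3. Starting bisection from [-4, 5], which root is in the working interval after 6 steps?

midpoint 0.5: p = 3.125 > 0 → [-4, 0.5]
midpoint -1.75: p = 3.265625 > 0 → [-4, -1.75]
midpoint -2.875: p = -19.919922 < 0 → [-2.875, -1.75]
midpoint -2.3125: p = -5.4993 < 0 → [-2.3125, -1.75]
midpoint -2.03125: p = -0.4766 < 0 → [-2.03125, -1.75]
midpoint -1.890625: p = 1.5462 > 0 → [-2.03125, -1.890625]

-2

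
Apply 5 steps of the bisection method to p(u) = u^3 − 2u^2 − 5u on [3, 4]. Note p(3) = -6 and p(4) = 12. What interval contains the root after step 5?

[3.4375, 3.46875]

u = 3.5 gives p = 0.875, positive; keep [3, 3.5]
u = 3.25 gives p = -3.046875, negative; keep [3.25, 3.5]
u = 3.375 gives p = -1.212891, negative; keep [3.375, 3.5]
u = 3.4375 gives p = -0.2014, negative; keep [3.4375, 3.5]
u = 3.46875 gives p = 0.3286, positive; keep [3.4375, 3.46875]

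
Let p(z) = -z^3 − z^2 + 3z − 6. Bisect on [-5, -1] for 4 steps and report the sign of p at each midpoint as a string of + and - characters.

z = -3 gives p = 3, positive; keep [-3, -1]
z = -2 gives p = -8, negative; keep [-3, -2]
z = -2.5 gives p = -4.125, negative; keep [-3, -2.5]
z = -2.75 gives p = -1.0156, negative; keep [-3, -2.75]

+---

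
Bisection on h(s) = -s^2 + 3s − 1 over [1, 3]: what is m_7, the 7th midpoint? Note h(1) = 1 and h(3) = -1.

2.609375

midpoint 2: h = 1 > 0 → [2, 3]
midpoint 2.5: h = 0.25 > 0 → [2.5, 3]
midpoint 2.75: h = -0.3125 < 0 → [2.5, 2.75]
midpoint 2.625: h = -0.0156 < 0 → [2.5, 2.625]
midpoint 2.5625: h = 0.1211 > 0 → [2.5625, 2.625]
midpoint 2.59375: h = 0.0537 > 0 → [2.59375, 2.625]
midpoint 2.609375: h = 0.0193 > 0 → [2.609375, 2.625]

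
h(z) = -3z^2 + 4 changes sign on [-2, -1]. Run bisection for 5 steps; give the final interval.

[-1.15625, -1.125]

m = -1.5, h(m) = -2.75 (−); new bracket [-1.5, -1]
m = -1.25, h(m) = -0.6875 (−); new bracket [-1.25, -1]
m = -1.125, h(m) = 0.203125 (+); new bracket [-1.25, -1.125]
m = -1.1875, h(m) = -0.2305 (−); new bracket [-1.1875, -1.125]
m = -1.15625, h(m) = -0.0107 (−); new bracket [-1.15625, -1.125]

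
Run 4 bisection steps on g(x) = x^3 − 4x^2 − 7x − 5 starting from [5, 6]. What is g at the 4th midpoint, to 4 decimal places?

-0.5608

g(5.5) = 1.875 > 0, so the root lies in [5, 5.5]
g(5.25) = -7.296875 < 0, so the root lies in [5.25, 5.5]
g(5.375) = -2.900391 < 0, so the root lies in [5.375, 5.5]
g(5.4375) = -0.5608 < 0, so the root lies in [5.4375, 5.5]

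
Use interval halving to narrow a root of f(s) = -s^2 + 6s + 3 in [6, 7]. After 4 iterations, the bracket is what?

f(6.5) = -0.25 < 0, so the root lies in [6, 6.5]
f(6.25) = 1.4375 > 0, so the root lies in [6.25, 6.5]
f(6.375) = 0.609375 > 0, so the root lies in [6.375, 6.5]
f(6.4375) = 0.1836 > 0, so the root lies in [6.4375, 6.5]

[6.4375, 6.5]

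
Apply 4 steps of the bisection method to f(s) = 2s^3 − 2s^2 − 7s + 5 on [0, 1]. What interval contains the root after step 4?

midpoint 0.5: f = 1.25 > 0 → [0.5, 1]
midpoint 0.75: f = -0.53125 < 0 → [0.5, 0.75]
midpoint 0.625: f = 0.332031 > 0 → [0.625, 0.75]
midpoint 0.6875: f = -0.1079 < 0 → [0.625, 0.6875]

[0.625, 0.6875]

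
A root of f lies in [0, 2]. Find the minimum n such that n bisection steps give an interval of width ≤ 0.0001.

15

Width after n steps is 2/2^n. Need 2^n ≥ 2/0.0001 = 20000.
2^14 = 16384 < 20000 ≤ 2^15 = 32768, so n = 15.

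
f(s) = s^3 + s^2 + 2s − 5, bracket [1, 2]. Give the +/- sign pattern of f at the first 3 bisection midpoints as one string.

++-

midpoint 1.5: f = 3.625 > 0 → [1, 1.5]
midpoint 1.25: f = 1.015625 > 0 → [1, 1.25]
midpoint 1.125: f = -0.060547 < 0 → [1.125, 1.25]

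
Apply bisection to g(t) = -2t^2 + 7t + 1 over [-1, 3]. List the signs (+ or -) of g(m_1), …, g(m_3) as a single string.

++-

t = 1 gives g = 6, positive; keep [-1, 1]
t = 0 gives g = 1, positive; keep [-1, 0]
t = -0.5 gives g = -3, negative; keep [-0.5, 0]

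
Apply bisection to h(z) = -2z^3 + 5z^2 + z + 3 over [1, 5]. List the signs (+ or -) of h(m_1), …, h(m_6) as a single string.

-+++-+

m = 3, h(m) = -3 (−); new bracket [1, 3]
m = 2, h(m) = 9 (+); new bracket [2, 3]
m = 2.5, h(m) = 5.5 (+); new bracket [2.5, 3]
m = 2.75, h(m) = 1.9688 (+); new bracket [2.75, 3]
m = 2.875, h(m) = -0.3242 (−); new bracket [2.75, 2.875]
m = 2.8125, h(m) = 0.8687 (+); new bracket [2.8125, 2.875]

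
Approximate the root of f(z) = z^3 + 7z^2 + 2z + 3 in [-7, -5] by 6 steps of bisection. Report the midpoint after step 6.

f(-6) = 27 > 0, so the root lies in [-7, -6]
f(-6.5) = 11.125 > 0, so the root lies in [-7, -6.5]
f(-6.75) = 0.890625 > 0, so the root lies in [-7, -6.75]
f(-6.875) = -4.8418 < 0, so the root lies in [-6.875, -6.75]
f(-6.8125) = -1.9231 < 0, so the root lies in [-6.8125, -6.75]
f(-6.78125) = -0.5032 < 0, so the root lies in [-6.78125, -6.75]

-6.78125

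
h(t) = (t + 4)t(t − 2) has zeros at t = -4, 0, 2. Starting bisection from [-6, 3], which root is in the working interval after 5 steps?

-4

midpoint -1.5: h = 13.125 > 0 → [-6, -1.5]
midpoint -3.75: h = 5.390625 > 0 → [-6, -3.75]
midpoint -4.875: h = -29.326172 < 0 → [-4.875, -3.75]
midpoint -4.3125: h = -8.5071 < 0 → [-4.3125, -3.75]
midpoint -4.03125: h = -0.7598 < 0 → [-4.03125, -3.75]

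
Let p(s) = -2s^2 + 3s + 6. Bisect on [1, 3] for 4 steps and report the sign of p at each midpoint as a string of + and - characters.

++-+

m = 2, p(m) = 4 (+); new bracket [2, 3]
m = 2.5, p(m) = 1 (+); new bracket [2.5, 3]
m = 2.75, p(m) = -0.875 (−); new bracket [2.5, 2.75]
m = 2.625, p(m) = 0.0938 (+); new bracket [2.625, 2.75]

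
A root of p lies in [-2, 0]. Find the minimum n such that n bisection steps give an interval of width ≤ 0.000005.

19

Width after n steps is 2/2^n. Need 2^n ≥ 2/0.000005 = 400000.
2^18 = 262144 < 400000 ≤ 2^19 = 524288, so n = 19.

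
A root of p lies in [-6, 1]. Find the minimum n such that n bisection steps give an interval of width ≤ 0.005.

11

Width after n steps is 7/2^n. Need 2^n ≥ 7/0.005 = 1400.
2^10 = 1024 < 1400 ≤ 2^11 = 2048, so n = 11.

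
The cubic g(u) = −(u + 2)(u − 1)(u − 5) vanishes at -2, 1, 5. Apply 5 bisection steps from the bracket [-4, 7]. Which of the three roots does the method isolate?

u = 1.5 gives g = 6.125, positive; keep [1.5, 7]
u = 4.25 gives g = 15.234375, positive; keep [4.25, 7]
u = 5.625 gives g = -22.041016, negative; keep [4.25, 5.625]
u = 4.9375 gives g = 1.7073, positive; keep [4.9375, 5.625]
u = 5.28125 gives g = -8.7674, negative; keep [4.9375, 5.28125]

5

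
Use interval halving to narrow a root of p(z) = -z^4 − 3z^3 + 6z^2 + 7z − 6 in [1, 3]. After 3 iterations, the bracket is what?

z = 2 gives p = -8, negative; keep [1, 2]
z = 1.5 gives p = 2.8125, positive; keep [1.5, 2]
z = 1.75 gives p = -0.832031, negative; keep [1.5, 1.75]

[1.5, 1.75]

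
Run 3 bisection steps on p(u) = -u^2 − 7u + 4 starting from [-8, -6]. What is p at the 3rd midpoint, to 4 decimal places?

midpoint -7: p = 4 > 0 → [-8, -7]
midpoint -7.5: p = 0.25 > 0 → [-8, -7.5]
midpoint -7.75: p = -1.8125 < 0 → [-7.75, -7.5]

-1.8125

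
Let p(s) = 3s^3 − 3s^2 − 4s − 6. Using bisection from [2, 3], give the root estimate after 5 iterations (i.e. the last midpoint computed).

p(2.5) = 12.125 > 0, so the root lies in [2, 2.5]
p(2.25) = 3.984375 > 0, so the root lies in [2, 2.25]
p(2.125) = 0.740234 > 0, so the root lies in [2, 2.125]
p(2.0625) = -0.6907 < 0, so the root lies in [2.0625, 2.125]
p(2.09375) = 0.0093 > 0, so the root lies in [2.0625, 2.09375]

2.09375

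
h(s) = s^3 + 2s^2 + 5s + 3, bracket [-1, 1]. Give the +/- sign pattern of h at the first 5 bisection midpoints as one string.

s = 0 gives h = 3, positive; keep [-1, 0]
s = -0.5 gives h = 0.875, positive; keep [-1, -0.5]
s = -0.75 gives h = -0.046875, negative; keep [-0.75, -0.5]
s = -0.625 gives h = 0.4121, positive; keep [-0.75, -0.625]
s = -0.6875 gives h = 0.1829, positive; keep [-0.75, -0.6875]

++-++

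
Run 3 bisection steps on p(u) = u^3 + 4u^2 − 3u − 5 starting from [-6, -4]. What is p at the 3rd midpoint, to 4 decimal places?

m = -5, p(m) = -15 (−); new bracket [-5, -4]
m = -4.5, p(m) = -1.625 (−); new bracket [-4.5, -4]
m = -4.25, p(m) = 3.234375 (+); new bracket [-4.5, -4.25]

3.2344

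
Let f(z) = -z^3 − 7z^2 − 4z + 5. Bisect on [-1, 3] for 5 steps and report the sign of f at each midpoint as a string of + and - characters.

f(1) = -7 < 0, so the root lies in [-1, 1]
f(0) = 5 > 0, so the root lies in [0, 1]
f(0.5) = 1.125 > 0, so the root lies in [0.5, 1]
f(0.75) = -2.3594 < 0, so the root lies in [0.5, 0.75]
f(0.625) = -0.4785 < 0, so the root lies in [0.5, 0.625]

-++--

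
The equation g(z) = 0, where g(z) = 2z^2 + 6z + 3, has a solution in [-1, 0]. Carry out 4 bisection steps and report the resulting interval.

z = -0.5 gives g = 0.5, positive; keep [-1, -0.5]
z = -0.75 gives g = -0.375, negative; keep [-0.75, -0.5]
z = -0.625 gives g = 0.03125, positive; keep [-0.75, -0.625]
z = -0.6875 gives g = -0.1797, negative; keep [-0.6875, -0.625]

[-0.6875, -0.625]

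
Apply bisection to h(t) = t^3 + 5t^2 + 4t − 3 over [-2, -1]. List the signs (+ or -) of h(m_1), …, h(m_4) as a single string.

--++

h(-1.5) = -1.125 < 0, so the root lies in [-2, -1.5]
h(-1.75) = -0.046875 < 0, so the root lies in [-2, -1.75]
h(-1.875) = 0.486328 > 0, so the root lies in [-1.875, -1.75]
h(-1.8125) = 0.2214 > 0, so the root lies in [-1.8125, -1.75]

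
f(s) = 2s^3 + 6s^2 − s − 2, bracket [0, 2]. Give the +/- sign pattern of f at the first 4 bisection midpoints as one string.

midpoint 1: f = 5 > 0 → [0, 1]
midpoint 0.5: f = -0.75 < 0 → [0.5, 1]
midpoint 0.75: f = 1.46875 > 0 → [0.5, 0.75]
midpoint 0.625: f = 0.207 > 0 → [0.5, 0.625]

+-++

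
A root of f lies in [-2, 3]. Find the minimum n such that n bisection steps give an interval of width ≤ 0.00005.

Width after n steps is 5/2^n. Need 2^n ≥ 5/0.00005 = 100000.
2^16 = 65536 < 100000 ≤ 2^17 = 131072, so n = 17.

17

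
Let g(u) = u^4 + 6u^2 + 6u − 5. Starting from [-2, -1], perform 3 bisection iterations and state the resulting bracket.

m = -1.5, g(m) = 4.5625 (+); new bracket [-1.5, -1]
m = -1.25, g(m) = -0.683594 (−); new bracket [-1.5, -1.25]
m = -1.375, g(m) = 1.668213 (+); new bracket [-1.375, -1.25]

[-1.375, -1.25]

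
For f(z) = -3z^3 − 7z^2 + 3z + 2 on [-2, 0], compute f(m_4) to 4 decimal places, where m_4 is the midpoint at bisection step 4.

f(-1) = -5 < 0, so the root lies in [-1, 0]
f(-0.5) = -0.875 < 0, so the root lies in [-0.5, 0]
f(-0.25) = 0.859375 > 0, so the root lies in [-0.5, -0.25]
f(-0.375) = 0.0488 > 0, so the root lies in [-0.5, -0.375]

0.0488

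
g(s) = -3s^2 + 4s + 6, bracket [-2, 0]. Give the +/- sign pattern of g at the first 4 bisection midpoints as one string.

g(-1) = -1 < 0, so the root lies in [-1, 0]
g(-0.5) = 3.25 > 0, so the root lies in [-1, -0.5]
g(-0.75) = 1.3125 > 0, so the root lies in [-1, -0.75]
g(-0.875) = 0.2031 > 0, so the root lies in [-1, -0.875]

-+++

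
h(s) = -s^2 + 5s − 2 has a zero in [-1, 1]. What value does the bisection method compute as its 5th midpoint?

0.4375

h(0) = -2 < 0, so the root lies in [0, 1]
h(0.5) = 0.25 > 0, so the root lies in [0, 0.5]
h(0.25) = -0.8125 < 0, so the root lies in [0.25, 0.5]
h(0.375) = -0.2656 < 0, so the root lies in [0.375, 0.5]
h(0.4375) = -0.0039 < 0, so the root lies in [0.4375, 0.5]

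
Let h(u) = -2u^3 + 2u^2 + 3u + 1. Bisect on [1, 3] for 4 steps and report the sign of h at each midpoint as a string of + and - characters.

-+++

u = 2 gives h = -1, negative; keep [1, 2]
u = 1.5 gives h = 3.25, positive; keep [1.5, 2]
u = 1.75 gives h = 1.65625, positive; keep [1.75, 2]
u = 1.875 gives h = 0.4727, positive; keep [1.875, 2]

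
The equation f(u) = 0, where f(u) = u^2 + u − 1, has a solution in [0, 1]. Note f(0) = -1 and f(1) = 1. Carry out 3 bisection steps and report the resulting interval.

m = 0.5, f(m) = -0.25 (−); new bracket [0.5, 1]
m = 0.75, f(m) = 0.3125 (+); new bracket [0.5, 0.75]
m = 0.625, f(m) = 0.015625 (+); new bracket [0.5, 0.625]

[0.5, 0.625]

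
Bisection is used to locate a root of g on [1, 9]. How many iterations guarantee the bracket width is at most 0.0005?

14

Width after n steps is 8/2^n. Need 2^n ≥ 8/0.0005 = 16000.
2^13 = 8192 < 16000 ≤ 2^14 = 16384, so n = 14.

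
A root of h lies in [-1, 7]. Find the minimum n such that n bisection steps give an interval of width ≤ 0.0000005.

Width after n steps is 8/2^n. Need 2^n ≥ 8/0.0000005 = 16000000.
2^23 = 8388608 < 16000000 ≤ 2^24 = 16777216, so n = 24.

24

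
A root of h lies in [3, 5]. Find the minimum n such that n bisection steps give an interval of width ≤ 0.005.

Width after n steps is 2/2^n. Need 2^n ≥ 2/0.005 = 400.
2^8 = 256 < 400 ≤ 2^9 = 512, so n = 9.

9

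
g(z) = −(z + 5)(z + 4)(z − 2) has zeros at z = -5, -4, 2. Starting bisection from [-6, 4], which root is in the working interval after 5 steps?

z = -1 gives g = 36, positive; keep [-1, 4]
z = 1.5 gives g = 17.875, positive; keep [1.5, 4]
z = 2.75 gives g = -39.234375, negative; keep [1.5, 2.75]
z = 2.125 gives g = -5.4551, negative; keep [1.5, 2.125]
z = 1.8125 gives g = 7.4246, positive; keep [1.8125, 2.125]

2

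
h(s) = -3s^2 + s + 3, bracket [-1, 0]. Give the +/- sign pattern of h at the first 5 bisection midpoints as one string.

++-++

m = -0.5, h(m) = 1.75 (+); new bracket [-1, -0.5]
m = -0.75, h(m) = 0.5625 (+); new bracket [-1, -0.75]
m = -0.875, h(m) = -0.171875 (−); new bracket [-0.875, -0.75]
m = -0.8125, h(m) = 0.207 (+); new bracket [-0.875, -0.8125]
m = -0.84375, h(m) = 0.0205 (+); new bracket [-0.875, -0.84375]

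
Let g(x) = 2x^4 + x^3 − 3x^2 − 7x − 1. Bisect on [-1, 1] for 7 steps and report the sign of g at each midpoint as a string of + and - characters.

m = 0, g(m) = -1 (−); new bracket [-1, 0]
m = -0.5, g(m) = 1.75 (+); new bracket [-0.5, 0]
m = -0.25, g(m) = 0.554688 (+); new bracket [-0.25, 0]
m = -0.125, g(m) = -0.1733 (−); new bracket [-0.25, -0.125]
m = -0.1875, g(m) = 0.2029 (+); new bracket [-0.1875, -0.125]
m = -0.15625, g(m) = 0.0179 (+); new bracket [-0.15625, -0.125]
m = -0.140625, g(m) = -0.0769 (−); new bracket [-0.15625, -0.140625]

-++-++-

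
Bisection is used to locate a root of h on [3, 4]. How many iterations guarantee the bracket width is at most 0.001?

10

Width after n steps is 1/2^n. Need 2^n ≥ 1/0.001 = 1000.
2^9 = 512 < 1000 ≤ 2^10 = 1024, so n = 10.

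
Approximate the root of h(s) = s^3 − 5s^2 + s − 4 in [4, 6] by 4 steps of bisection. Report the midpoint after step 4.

4.875

midpoint 5: h = 1 > 0 → [4, 5]
midpoint 4.5: h = -9.625 < 0 → [4.5, 5]
midpoint 4.75: h = -4.890625 < 0 → [4.75, 5]
midpoint 4.875: h = -2.0957 < 0 → [4.875, 5]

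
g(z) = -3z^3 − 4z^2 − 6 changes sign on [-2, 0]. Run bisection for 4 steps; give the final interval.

[-2, -1.875]

z = -1 gives g = -7, negative; keep [-2, -1]
z = -1.5 gives g = -4.875, negative; keep [-2, -1.5]
z = -1.75 gives g = -2.171875, negative; keep [-2, -1.75]
z = -1.875 gives g = -0.2871, negative; keep [-2, -1.875]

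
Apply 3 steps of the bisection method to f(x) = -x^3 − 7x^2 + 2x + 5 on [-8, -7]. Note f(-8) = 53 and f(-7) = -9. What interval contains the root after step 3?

f(-7.5) = 18.125 > 0, so the root lies in [-7.5, -7]
f(-7.25) = 3.640625 > 0, so the root lies in [-7.25, -7]
f(-7.125) = -2.904297 < 0, so the root lies in [-7.25, -7.125]

[-7.25, -7.125]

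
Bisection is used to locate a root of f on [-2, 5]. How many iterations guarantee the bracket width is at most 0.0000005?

Width after n steps is 7/2^n. Need 2^n ≥ 7/0.0000005 = 14000000.
2^23 = 8388608 < 14000000 ≤ 2^24 = 16777216, so n = 24.

24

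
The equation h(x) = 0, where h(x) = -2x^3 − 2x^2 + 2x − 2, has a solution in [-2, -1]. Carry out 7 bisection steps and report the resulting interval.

midpoint -1.5: h = -2.75 < 0 → [-2, -1.5]
midpoint -1.75: h = -0.90625 < 0 → [-2, -1.75]
midpoint -1.875: h = 0.402344 > 0 → [-1.875, -1.75]
midpoint -1.8125: h = -0.2866 < 0 → [-1.875, -1.8125]
midpoint -1.84375: h = 0.049 > 0 → [-1.84375, -1.8125]
midpoint -1.828125: h = -0.121 < 0 → [-1.84375, -1.828125]
midpoint -1.8359375: h = -0.0365 < 0 → [-1.84375, -1.8359375]

[-1.84375, -1.8359375]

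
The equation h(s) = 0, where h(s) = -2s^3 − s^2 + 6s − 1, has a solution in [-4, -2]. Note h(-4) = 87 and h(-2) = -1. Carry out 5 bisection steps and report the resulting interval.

m = -3, h(m) = 26 (+); new bracket [-3, -2]
m = -2.5, h(m) = 9 (+); new bracket [-2.5, -2]
m = -2.25, h(m) = 3.21875 (+); new bracket [-2.25, -2]
m = -2.125, h(m) = 0.9258 (+); new bracket [-2.125, -2]
m = -2.0625, h(m) = -0.0815 (−); new bracket [-2.125, -2.0625]

[-2.125, -2.0625]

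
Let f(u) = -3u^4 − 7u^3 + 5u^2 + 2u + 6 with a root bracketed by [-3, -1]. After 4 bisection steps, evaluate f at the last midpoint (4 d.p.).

m = -2, f(m) = 30 (+); new bracket [-3, -2]
m = -2.5, f(m) = 24.4375 (+); new bracket [-3, -2.5]
m = -2.75, f(m) = 12.316406 (+); new bracket [-3, -2.75]
m = -2.875, f(m) = 2.9622 (+); new bracket [-3, -2.875]

2.9622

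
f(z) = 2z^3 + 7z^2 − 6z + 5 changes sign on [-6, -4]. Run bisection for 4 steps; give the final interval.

[-4.375, -4.25]

midpoint -5: f = -40 < 0 → [-5, -4]
midpoint -4.5: f = -8.5 < 0 → [-4.5, -4]
midpoint -4.25: f = 3.40625 > 0 → [-4.5, -4.25]
midpoint -4.375: f = -2.2461 < 0 → [-4.375, -4.25]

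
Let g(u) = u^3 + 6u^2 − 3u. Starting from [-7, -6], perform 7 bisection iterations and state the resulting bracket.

[-6.46875, -6.4609375]

m = -6.5, g(m) = -1.625 (−); new bracket [-6.5, -6]
m = -6.25, g(m) = 8.984375 (+); new bracket [-6.5, -6.25]
m = -6.375, g(m) = 3.884766 (+); new bracket [-6.5, -6.375]
m = -6.4375, g(m) = 1.1819 (+); new bracket [-6.5, -6.4375]
m = -6.46875, g(m) = -0.2085 (−); new bracket [-6.46875, -6.4375]
m = -6.453125, g(m) = 0.49 (+); new bracket [-6.46875, -6.453125]
m = -6.4609375, g(m) = 0.1416 (+); new bracket [-6.46875, -6.4609375]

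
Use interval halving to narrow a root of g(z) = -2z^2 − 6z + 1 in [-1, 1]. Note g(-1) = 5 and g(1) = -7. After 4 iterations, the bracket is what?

m = 0, g(m) = 1 (+); new bracket [0, 1]
m = 0.5, g(m) = -2.5 (−); new bracket [0, 0.5]
m = 0.25, g(m) = -0.625 (−); new bracket [0, 0.25]
m = 0.125, g(m) = 0.2188 (+); new bracket [0.125, 0.25]

[0.125, 0.25]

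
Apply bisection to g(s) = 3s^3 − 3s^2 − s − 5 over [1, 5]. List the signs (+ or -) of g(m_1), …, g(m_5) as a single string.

++-+-

m = 3, g(m) = 46 (+); new bracket [1, 3]
m = 2, g(m) = 5 (+); new bracket [1, 2]
m = 1.5, g(m) = -3.125 (−); new bracket [1.5, 2]
m = 1.75, g(m) = 0.1406 (+); new bracket [1.5, 1.75]
m = 1.625, g(m) = -1.6738 (−); new bracket [1.625, 1.75]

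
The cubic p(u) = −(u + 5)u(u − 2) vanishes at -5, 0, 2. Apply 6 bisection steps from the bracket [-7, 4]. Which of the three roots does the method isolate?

-5

midpoint -1.5: p = -18.375 < 0 → [-7, -1.5]
midpoint -4.25: p = -19.921875 < 0 → [-7, -4.25]
midpoint -5.625: p = 26.806641 > 0 → [-5.625, -4.25]
midpoint -4.9375: p = -2.1409 < 0 → [-5.625, -4.9375]
midpoint -5.28125: p = 10.8152 > 0 → [-5.28125, -4.9375]
midpoint -5.109375: p = 3.973 > 0 → [-5.109375, -4.9375]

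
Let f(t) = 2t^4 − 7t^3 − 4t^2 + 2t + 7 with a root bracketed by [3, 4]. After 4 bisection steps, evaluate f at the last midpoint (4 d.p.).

f(3.5) = -35 < 0, so the root lies in [3.5, 4]
f(3.75) = -15.382812 < 0, so the root lies in [3.75, 4]
f(3.875) = -1.67334 < 0, so the root lies in [3.875, 4]
f(3.9375) = 6.2752 > 0, so the root lies in [3.875, 3.9375]

6.2752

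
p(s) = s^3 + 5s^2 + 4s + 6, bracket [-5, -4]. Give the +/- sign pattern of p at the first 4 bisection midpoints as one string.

-++-

m = -4.5, p(m) = -1.875 (−); new bracket [-4.5, -4]
m = -4.25, p(m) = 2.546875 (+); new bracket [-4.5, -4.25]
m = -4.375, p(m) = 0.462891 (+); new bracket [-4.5, -4.375]
m = -4.4375, p(m) = -0.6736 (−); new bracket [-4.4375, -4.375]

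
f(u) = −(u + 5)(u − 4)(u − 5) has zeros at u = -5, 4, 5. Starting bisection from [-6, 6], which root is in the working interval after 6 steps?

-5

m = 0, f(m) = -100 (−); new bracket [-6, 0]
m = -3, f(m) = -112 (−); new bracket [-6, -3]
m = -4.5, f(m) = -40.375 (−); new bracket [-6, -4.5]
m = -5.25, f(m) = 23.7031 (+); new bracket [-5.25, -4.5]
m = -4.875, f(m) = -10.9551 (−); new bracket [-5.25, -4.875]
m = -5.0625, f(m) = 5.6995 (+); new bracket [-5.0625, -4.875]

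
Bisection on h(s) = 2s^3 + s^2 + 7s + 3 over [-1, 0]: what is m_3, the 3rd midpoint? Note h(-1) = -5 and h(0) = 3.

s = -0.5 gives h = -0.5, negative; keep [-0.5, 0]
s = -0.25 gives h = 1.28125, positive; keep [-0.5, -0.25]
s = -0.375 gives h = 0.410156, positive; keep [-0.5, -0.375]

-0.375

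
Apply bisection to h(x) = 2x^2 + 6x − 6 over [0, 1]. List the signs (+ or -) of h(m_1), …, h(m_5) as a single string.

x = 0.5 gives h = -2.5, negative; keep [0.5, 1]
x = 0.75 gives h = -0.375, negative; keep [0.75, 1]
x = 0.875 gives h = 0.78125, positive; keep [0.75, 0.875]
x = 0.8125 gives h = 0.1953, positive; keep [0.75, 0.8125]
x = 0.78125 gives h = -0.0918, negative; keep [0.78125, 0.8125]

--++-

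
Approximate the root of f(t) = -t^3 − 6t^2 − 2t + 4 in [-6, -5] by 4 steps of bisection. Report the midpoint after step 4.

m = -5.5, f(m) = -0.125 (−); new bracket [-6, -5.5]
m = -5.75, f(m) = 7.234375 (+); new bracket [-5.75, -5.5]
m = -5.625, f(m) = 3.384766 (+); new bracket [-5.625, -5.5]
m = -5.5625, f(m) = 1.5881 (+); new bracket [-5.5625, -5.5]

-5.5625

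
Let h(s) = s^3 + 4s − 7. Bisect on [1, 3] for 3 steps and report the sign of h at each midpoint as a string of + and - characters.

s = 2 gives h = 9, positive; keep [1, 2]
s = 1.5 gives h = 2.375, positive; keep [1, 1.5]
s = 1.25 gives h = -0.046875, negative; keep [1.25, 1.5]

++-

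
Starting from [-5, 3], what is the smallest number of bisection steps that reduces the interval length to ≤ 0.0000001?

Width after n steps is 8/2^n. Need 2^n ≥ 8/0.0000001 = 80000000.
2^26 = 67108864 < 80000000 ≤ 2^27 = 134217728, so n = 27.

27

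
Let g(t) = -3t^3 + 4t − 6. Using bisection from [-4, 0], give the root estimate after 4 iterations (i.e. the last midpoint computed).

-1.75

g(-2) = 10 > 0, so the root lies in [-2, 0]
g(-1) = -7 < 0, so the root lies in [-2, -1]
g(-1.5) = -1.875 < 0, so the root lies in [-2, -1.5]
g(-1.75) = 3.0781 > 0, so the root lies in [-1.75, -1.5]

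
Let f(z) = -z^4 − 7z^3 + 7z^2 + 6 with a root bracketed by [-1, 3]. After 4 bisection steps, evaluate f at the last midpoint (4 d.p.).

0.8242

f(1) = 5 > 0, so the root lies in [1, 3]
f(2) = -38 < 0, so the root lies in [1, 2]
f(1.5) = -6.9375 < 0, so the root lies in [1, 1.5]
f(1.25) = 0.8242 > 0, so the root lies in [1.25, 1.5]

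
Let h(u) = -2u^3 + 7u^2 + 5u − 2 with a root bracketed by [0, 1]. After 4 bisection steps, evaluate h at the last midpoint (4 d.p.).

midpoint 0.5: h = 2 > 0 → [0, 0.5]
midpoint 0.25: h = -0.34375 < 0 → [0.25, 0.5]
midpoint 0.375: h = 0.753906 > 0 → [0.25, 0.375]
midpoint 0.3125: h = 0.1851 > 0 → [0.25, 0.3125]

0.1851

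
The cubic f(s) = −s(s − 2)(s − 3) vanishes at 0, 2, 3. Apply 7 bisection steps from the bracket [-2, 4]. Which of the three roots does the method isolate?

midpoint 1: f = -2 < 0 → [-2, 1]
midpoint -0.5: f = 4.375 > 0 → [-0.5, 1]
midpoint 0.25: f = -1.203125 < 0 → [-0.5, 0.25]
midpoint -0.125: f = 0.8301 > 0 → [-0.125, 0.25]
midpoint 0.0625: f = -0.3557 < 0 → [-0.125, 0.0625]
midpoint -0.03125: f = 0.1924 > 0 → [-0.03125, 0.0625]
midpoint 0.015625: f = -0.0925 < 0 → [-0.03125, 0.015625]

0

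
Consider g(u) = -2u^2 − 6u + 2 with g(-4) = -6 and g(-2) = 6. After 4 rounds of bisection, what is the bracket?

[-3.375, -3.25]

u = -3 gives g = 2, positive; keep [-4, -3]
u = -3.5 gives g = -1.5, negative; keep [-3.5, -3]
u = -3.25 gives g = 0.375, positive; keep [-3.5, -3.25]
u = -3.375 gives g = -0.5312, negative; keep [-3.375, -3.25]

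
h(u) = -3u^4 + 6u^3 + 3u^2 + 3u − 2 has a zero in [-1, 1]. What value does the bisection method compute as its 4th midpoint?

u = 0 gives h = -2, negative; keep [0, 1]
u = 0.5 gives h = 0.8125, positive; keep [0, 0.5]
u = 0.25 gives h = -0.980469, negative; keep [0.25, 0.5]
u = 0.375 gives h = -0.196, negative; keep [0.375, 0.5]

0.375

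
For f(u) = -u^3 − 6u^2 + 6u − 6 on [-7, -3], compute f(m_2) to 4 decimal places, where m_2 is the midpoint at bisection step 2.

-42.0000

m = -5, f(m) = -61 (−); new bracket [-7, -5]
m = -6, f(m) = -42 (−); new bracket [-7, -6]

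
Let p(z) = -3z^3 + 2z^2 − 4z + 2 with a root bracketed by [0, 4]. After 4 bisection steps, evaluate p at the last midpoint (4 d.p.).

z = 2 gives p = -22, negative; keep [0, 2]
z = 1 gives p = -3, negative; keep [0, 1]
z = 0.5 gives p = 0.125, positive; keep [0.5, 1]
z = 0.75 gives p = -1.1406, negative; keep [0.5, 0.75]

-1.1406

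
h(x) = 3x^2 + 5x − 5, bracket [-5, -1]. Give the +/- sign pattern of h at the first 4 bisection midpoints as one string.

x = -3 gives h = 7, positive; keep [-3, -1]
x = -2 gives h = -3, negative; keep [-3, -2]
x = -2.5 gives h = 1.25, positive; keep [-2.5, -2]
x = -2.25 gives h = -1.0625, negative; keep [-2.5, -2.25]

+-+-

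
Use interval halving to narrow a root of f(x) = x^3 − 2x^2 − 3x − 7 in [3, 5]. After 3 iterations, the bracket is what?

[3.25, 3.5]

x = 4 gives f = 13, positive; keep [3, 4]
x = 3.5 gives f = 0.875, positive; keep [3, 3.5]
x = 3.25 gives f = -3.546875, negative; keep [3.25, 3.5]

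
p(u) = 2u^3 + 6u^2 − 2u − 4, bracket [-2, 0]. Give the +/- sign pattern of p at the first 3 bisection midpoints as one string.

u = -1 gives p = 2, positive; keep [-1, 0]
u = -0.5 gives p = -1.75, negative; keep [-1, -0.5]
u = -0.75 gives p = 0.03125, positive; keep [-0.75, -0.5]

+-+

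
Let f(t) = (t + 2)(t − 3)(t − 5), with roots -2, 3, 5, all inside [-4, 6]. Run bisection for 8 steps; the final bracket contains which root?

-2

midpoint 1: f = 24 > 0 → [-4, 1]
midpoint -1.5: f = 14.625 > 0 → [-4, -1.5]
midpoint -2.75: f = -33.421875 < 0 → [-2.75, -1.5]
midpoint -2.125: f = -4.5645 < 0 → [-2.125, -1.5]
midpoint -1.8125: f = 6.1472 > 0 → [-2.125, -1.8125]
midpoint -1.96875: f = 1.0821 > 0 → [-2.125, -1.96875]
midpoint -2.046875: f = -1.6671 < 0 → [-2.046875, -1.96875]
midpoint -2.0078125: f = -0.2742 < 0 → [-2.0078125, -1.96875]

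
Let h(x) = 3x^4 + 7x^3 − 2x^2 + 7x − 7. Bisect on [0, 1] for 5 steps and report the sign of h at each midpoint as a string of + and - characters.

-+--+

h(0.5) = -2.9375 < 0, so the root lies in [0.5, 1]
h(0.75) = 1.027344 > 0, so the root lies in [0.5, 0.75]
h(0.625) = -1.239502 < 0, so the root lies in [0.625, 0.75]
h(0.6875) = -0.1879 < 0, so the root lies in [0.6875, 0.75]
h(0.71875) = 0.3978 > 0, so the root lies in [0.6875, 0.71875]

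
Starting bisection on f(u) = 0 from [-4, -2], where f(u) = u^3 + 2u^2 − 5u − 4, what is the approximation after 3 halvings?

m = -3, f(m) = 2 (+); new bracket [-4, -3]
m = -3.5, f(m) = -4.875 (−); new bracket [-3.5, -3]
m = -3.25, f(m) = -0.953125 (−); new bracket [-3.25, -3]

-3.25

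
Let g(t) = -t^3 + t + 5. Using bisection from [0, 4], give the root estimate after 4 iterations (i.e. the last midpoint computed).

t = 2 gives g = -1, negative; keep [0, 2]
t = 1 gives g = 5, positive; keep [1, 2]
t = 1.5 gives g = 3.125, positive; keep [1.5, 2]
t = 1.75 gives g = 1.3906, positive; keep [1.75, 2]

1.75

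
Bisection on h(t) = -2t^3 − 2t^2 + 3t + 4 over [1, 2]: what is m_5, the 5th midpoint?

midpoint 1.5: h = -2.75 < 0 → [1, 1.5]
midpoint 1.25: h = 0.71875 > 0 → [1.25, 1.5]
midpoint 1.375: h = -0.855469 < 0 → [1.25, 1.375]
midpoint 1.3125: h = -0.0298 < 0 → [1.25, 1.3125]
midpoint 1.28125: h = 0.3539 > 0 → [1.28125, 1.3125]

1.28125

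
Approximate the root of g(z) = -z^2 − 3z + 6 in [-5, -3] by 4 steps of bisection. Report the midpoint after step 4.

m = -4, g(m) = 2 (+); new bracket [-5, -4]
m = -4.5, g(m) = -0.75 (−); new bracket [-4.5, -4]
m = -4.25, g(m) = 0.6875 (+); new bracket [-4.5, -4.25]
m = -4.375, g(m) = -0.0156 (−); new bracket [-4.375, -4.25]

-4.375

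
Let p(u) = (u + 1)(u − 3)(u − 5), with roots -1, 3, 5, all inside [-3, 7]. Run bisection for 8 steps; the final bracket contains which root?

p(2) = 9 > 0, so the root lies in [-3, 2]
p(-0.5) = 9.625 > 0, so the root lies in [-3, -0.5]
p(-1.75) = -24.046875 < 0, so the root lies in [-1.75, -0.5]
p(-1.125) = -3.1582 < 0, so the root lies in [-1.125, -0.5]
p(-0.8125) = 4.155 > 0, so the root lies in [-1.125, -0.8125]
p(-0.96875) = 0.7403 > 0, so the root lies in [-1.125, -0.96875]
p(-1.046875) = -1.1471 < 0, so the root lies in [-1.046875, -0.96875]
p(-1.0078125) = -0.1881 < 0, so the root lies in [-1.0078125, -0.96875]

-1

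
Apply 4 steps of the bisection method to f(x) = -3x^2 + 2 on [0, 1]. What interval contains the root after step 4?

[0.8125, 0.875]

f(0.5) = 1.25 > 0, so the root lies in [0.5, 1]
f(0.75) = 0.3125 > 0, so the root lies in [0.75, 1]
f(0.875) = -0.296875 < 0, so the root lies in [0.75, 0.875]
f(0.8125) = 0.0195 > 0, so the root lies in [0.8125, 0.875]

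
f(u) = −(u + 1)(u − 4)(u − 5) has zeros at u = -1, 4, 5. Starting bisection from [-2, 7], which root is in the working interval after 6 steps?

u = 2.5 gives f = -13.125, negative; keep [-2, 2.5]
u = 0.25 gives f = -22.265625, negative; keep [-2, 0.25]
u = -0.875 gives f = -3.580078, negative; keep [-2, -0.875]
u = -1.4375 gives f = 15.3142, positive; keep [-1.4375, -0.875]
u = -1.15625 gives f = 4.9599, positive; keep [-1.15625, -0.875]
u = -1.015625 gives f = 0.4714, positive; keep [-1.015625, -0.875]

-1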